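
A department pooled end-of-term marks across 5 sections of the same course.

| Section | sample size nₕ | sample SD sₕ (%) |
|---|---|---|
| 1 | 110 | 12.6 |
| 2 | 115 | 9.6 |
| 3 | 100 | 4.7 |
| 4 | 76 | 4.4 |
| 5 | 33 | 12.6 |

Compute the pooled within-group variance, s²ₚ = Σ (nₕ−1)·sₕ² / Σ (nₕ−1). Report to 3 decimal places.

Degrees of freedom: 109 + 114 + 99 + 75 + 32 = 429.
Σ(nₕ−1)sₕ² = 109·158.76 + 114·92.16 + 99·22.09 + 75·19.36 + 32·158.76 = 36530.31.
s²ₚ = 36530.31 / 429 = 85.15224... → 85.152.

85.152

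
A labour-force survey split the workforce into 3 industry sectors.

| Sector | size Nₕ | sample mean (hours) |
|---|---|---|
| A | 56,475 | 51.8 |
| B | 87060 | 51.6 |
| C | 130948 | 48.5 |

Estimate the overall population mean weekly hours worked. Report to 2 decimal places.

N = 274483; weights Wₕ = Nₕ/N = (0.2058, 0.3172, 0.4771).
x̄_st = Σ Wₕ·x̄ₕ = 0.2058·51.8 + 0.3172·51.6 + 0.4771·48.5 ≈ 50.1622...
→ 50.16.

50.16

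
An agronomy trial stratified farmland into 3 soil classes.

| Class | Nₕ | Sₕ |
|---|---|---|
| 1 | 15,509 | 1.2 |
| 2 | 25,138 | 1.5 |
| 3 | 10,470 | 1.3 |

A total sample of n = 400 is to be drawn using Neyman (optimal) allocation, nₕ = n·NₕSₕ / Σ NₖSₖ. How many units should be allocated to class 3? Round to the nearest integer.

78

Σ NₕSₕ = 15509·1.2 + 25138·1.5 + 10470·1.3 = 69928.8.
Share for 3: 13611/69928.8 = 0.19464.
n_3 = 400 × 0.19464 = 77.856... → 78.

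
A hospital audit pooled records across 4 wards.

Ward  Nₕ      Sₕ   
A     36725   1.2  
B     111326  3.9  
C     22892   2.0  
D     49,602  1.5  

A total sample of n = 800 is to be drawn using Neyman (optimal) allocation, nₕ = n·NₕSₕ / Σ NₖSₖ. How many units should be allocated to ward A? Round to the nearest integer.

59

A: NₕSₕ = 36725·1.2 = 44070
B: NₕSₕ = 111326·3.9 = 434171.4
C: NₕSₕ = 22892·2.0 = 45784
D: NₕSₕ = 49602·1.5 = 74403
Σ NₕSₕ = 598428.4.
n_A = 800·44070/598428.4 = 58.914... → 59.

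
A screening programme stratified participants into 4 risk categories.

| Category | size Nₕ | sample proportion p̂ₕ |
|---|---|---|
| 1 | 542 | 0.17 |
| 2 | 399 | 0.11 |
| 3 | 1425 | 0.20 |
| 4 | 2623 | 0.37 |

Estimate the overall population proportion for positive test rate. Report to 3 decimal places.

N = 542 + 399 + 1425 + 2623 = 4989.
Overall proportion = Σ (Nₕ/N)·p̂ₕ.
Σ Nₕp̂ₕ = 92.14 + 43.89 + 285 + 970.51 = 1391.54.
1391.54 / 4989 = 0.27892... → 0.279.

0.279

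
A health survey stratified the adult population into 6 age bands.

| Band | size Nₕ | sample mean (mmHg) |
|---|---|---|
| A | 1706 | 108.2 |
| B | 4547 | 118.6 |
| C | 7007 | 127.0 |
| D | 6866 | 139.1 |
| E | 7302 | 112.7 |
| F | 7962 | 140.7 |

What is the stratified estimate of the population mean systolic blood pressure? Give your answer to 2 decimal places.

127.49

N = 1706 + 4547 + 7007 + 6866 + 7302 + 7962 = 35390.
The stratified mean weights each stratum mean by its population share Nₕ/N.
Σ Nₕx̄ₕ = 1706·108.2 + 4547·118.6 + 7007·127.0 + 6866·139.1 + 7302·112.7 + 7962·140.7 = 184589.2 + 539274.2 + 889889 + 955060.6 + 822935.4 + 1120253.4 = 4512001.8.
Divide by N: 4512001.8 / 35390 = 127.4937... → 127.49.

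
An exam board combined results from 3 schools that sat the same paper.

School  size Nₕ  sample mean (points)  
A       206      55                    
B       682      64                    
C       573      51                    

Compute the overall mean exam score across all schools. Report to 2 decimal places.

57.63

N = 206 + 682 + 573 = 1461.
The stratified mean weights each stratum mean by its population share Nₕ/N.
Σ Nₕx̄ₕ = 206·55 + 682·64 + 573·51 = 11330 + 43648 + 29223 = 84201.
Divide by N: 84201 / 1461 = 57.6324... → 57.63.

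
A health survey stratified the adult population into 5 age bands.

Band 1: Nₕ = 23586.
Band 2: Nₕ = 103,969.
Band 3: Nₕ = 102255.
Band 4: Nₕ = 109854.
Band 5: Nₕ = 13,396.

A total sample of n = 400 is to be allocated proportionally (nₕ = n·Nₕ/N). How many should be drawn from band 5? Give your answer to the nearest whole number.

15

Share of band 5 = 13396/353060 = 0.03794.
Allocate 400 × 0.03794 = 15.177... → 15.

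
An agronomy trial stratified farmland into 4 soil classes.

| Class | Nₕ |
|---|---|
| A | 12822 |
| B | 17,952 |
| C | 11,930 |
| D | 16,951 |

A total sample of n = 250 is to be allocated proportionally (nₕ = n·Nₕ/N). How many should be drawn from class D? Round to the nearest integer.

71

N = 12822 + 17952 + 11930 + 16951 = 59655.
n_D = 250·16951/59655 = 71.038... → 71.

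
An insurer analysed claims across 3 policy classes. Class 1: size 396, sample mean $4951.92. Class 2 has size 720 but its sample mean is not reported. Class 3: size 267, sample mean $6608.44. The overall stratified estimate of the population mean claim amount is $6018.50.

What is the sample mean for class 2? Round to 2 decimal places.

6386.35

Σ Nₕx̄ₕ = N·μ, so 720·x̄_2 = 1383·6018.50 − (396·4951.92 + 267·6608.44).
= 8323585.5 − 3725413.8 = 4598171.7.
x̄_2 = 4598171.7 / 720 = 6386.3496... → 6386.35.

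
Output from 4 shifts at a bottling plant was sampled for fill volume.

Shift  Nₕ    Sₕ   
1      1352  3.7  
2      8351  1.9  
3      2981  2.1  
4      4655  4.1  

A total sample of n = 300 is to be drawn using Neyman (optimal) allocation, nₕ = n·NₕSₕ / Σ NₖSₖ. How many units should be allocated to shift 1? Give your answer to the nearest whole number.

32

1: NₕSₕ = 1352·3.7 = 5002.4
2: NₕSₕ = 8351·1.9 = 15866.9
3: NₕSₕ = 2981·2.1 = 6260.1
4: NₕSₕ = 4655·4.1 = 19085.5
Σ NₕSₕ = 46214.9.
n_1 = 300·5002.4/46214.9 = 32.473... → 32.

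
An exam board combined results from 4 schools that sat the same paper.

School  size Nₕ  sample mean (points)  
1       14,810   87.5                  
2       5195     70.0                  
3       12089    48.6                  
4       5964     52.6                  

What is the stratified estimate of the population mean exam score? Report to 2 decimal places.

N = 38058; weights Wₕ = Nₕ/N = (0.3891, 0.1365, 0.3176, 0.1567).
x̄_st = Σ Wₕ·x̄ₕ = 0.3891·87.5 + 0.1365·70.0 + 0.3176·48.6 + 0.1567·52.6 ≈ 67.2856...
→ 67.29.

67.29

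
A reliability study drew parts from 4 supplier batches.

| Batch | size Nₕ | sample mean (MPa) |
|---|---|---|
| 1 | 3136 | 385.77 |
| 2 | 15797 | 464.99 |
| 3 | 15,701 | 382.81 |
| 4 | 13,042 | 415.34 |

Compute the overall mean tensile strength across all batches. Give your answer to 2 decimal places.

x̄_st = (Σ Nₕx̄ₕ) / (Σ Nₕ) = (3136·385.77 + 15797·464.99 + 15701·382.81 + 13042·415.34) / 47676
= 19982585.84 / 47676 = 419.1330... → 419.13.

419.13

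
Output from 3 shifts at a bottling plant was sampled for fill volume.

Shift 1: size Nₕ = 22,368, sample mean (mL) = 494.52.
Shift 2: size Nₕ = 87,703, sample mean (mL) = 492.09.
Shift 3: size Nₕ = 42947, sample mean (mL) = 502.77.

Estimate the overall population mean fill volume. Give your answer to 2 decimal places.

495.44

N = 153018; weights Wₕ = Nₕ/N = (0.1462, 0.5732, 0.2807).
x̄_st = Σ Wₕ·x̄ₕ = 0.1462·494.52 + 0.5732·492.09 + 0.2807·502.77 ≈ 495.4427...
→ 495.44.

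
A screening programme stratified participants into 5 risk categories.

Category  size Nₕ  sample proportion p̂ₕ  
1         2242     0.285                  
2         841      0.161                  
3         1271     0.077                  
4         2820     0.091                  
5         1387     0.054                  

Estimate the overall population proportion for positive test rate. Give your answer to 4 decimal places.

N = 2242 + 841 + 1271 + 2820 + 1387 = 8561.
Overall proportion = Σ (Nₕ/N)·p̂ₕ.
Σ Nₕp̂ₕ = 638.97 + 135.401 + 97.867 + 256.62 + 74.898 = 1203.756.
1203.756 / 8561 = 0.140609... → 0.1406.

0.1406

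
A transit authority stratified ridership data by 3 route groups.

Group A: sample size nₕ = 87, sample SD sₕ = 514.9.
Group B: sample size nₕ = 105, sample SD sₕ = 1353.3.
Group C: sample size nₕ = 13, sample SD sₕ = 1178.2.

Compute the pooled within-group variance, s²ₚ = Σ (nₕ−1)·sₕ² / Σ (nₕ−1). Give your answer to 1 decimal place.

Degrees of freedom: 86 + 104 + 12 = 202.
Σ(nₕ−1)sₕ² = 86·265122.01 + 104·1831420.89 + 12·1388155.24 = 229926128.3.
s²ₚ = 229926128.3 / 202 = 1138248.160... → 1138248.2.

1138248.2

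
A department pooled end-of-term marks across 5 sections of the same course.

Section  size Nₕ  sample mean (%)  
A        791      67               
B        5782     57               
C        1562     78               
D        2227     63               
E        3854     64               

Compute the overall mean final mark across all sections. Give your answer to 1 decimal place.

N = 791 + 5782 + 1562 + 2227 + 3854 = 14216.
The stratified mean weights each stratum mean by its population share Nₕ/N.
Σ Nₕx̄ₕ = 791·67 + 5782·57 + 1562·78 + 2227·63 + 3854·64 = 52997 + 329574 + 121836 + 140301 + 246656 = 891364.
Divide by N: 891364 / 14216 = 62.701... → 62.7.

62.7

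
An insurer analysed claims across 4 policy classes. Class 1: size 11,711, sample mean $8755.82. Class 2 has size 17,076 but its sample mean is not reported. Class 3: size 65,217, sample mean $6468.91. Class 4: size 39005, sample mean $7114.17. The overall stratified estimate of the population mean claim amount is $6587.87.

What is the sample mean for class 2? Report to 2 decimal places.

4353.21

Σ Nₕx̄ₕ = N·μ, so 17076·x̄_2 = 133009·6587.87 − (11711·8755.82 + 65217·6468.91 + 39005·7114.17).
= 876246000.83 − 801910512.34 = 74335488.49.
x̄_2 = 74335488.49 / 17076 = 4353.2144... → 4353.21.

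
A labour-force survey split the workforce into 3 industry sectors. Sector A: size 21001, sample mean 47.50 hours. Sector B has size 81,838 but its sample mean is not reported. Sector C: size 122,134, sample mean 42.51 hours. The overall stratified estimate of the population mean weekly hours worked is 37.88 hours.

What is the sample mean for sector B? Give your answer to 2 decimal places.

28.50

N = 21001 + 81838 + 122134 = 224973.
Overall total = μ·N = 37.88·224973 = 8521977.24.
Subtract the known strata: 21001·47.50 + 122134·42.51 = 6189463.84.
Remaining total for sector B: 8521977.24 − 6189463.84 = 2332513.4.
Divide by its size: 2332513.4 / 81838 = 28.5016... → 28.50.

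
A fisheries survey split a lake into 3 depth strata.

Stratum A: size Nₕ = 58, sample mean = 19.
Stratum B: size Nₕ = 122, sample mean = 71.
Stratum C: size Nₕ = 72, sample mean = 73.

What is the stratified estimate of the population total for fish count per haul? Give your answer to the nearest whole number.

15020

Population total = Σ Nₕ·x̄ₕ (each stratum's size times its mean).
58·19 + 122·71 + 72·73 = 1102 + 8662 + 5256 = 15020.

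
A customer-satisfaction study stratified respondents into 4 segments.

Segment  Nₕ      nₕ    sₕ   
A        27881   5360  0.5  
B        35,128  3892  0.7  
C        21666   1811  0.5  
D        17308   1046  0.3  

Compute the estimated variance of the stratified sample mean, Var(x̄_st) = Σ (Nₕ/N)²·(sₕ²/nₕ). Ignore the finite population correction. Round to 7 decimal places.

N = 101983; Wₕ = Nₕ/N.
segment A: (27881/101983)²·0.5²/5360 = 0.0000034861
segment B: (35128/101983)²·0.7²/3892 = 0.0000149374
segment C: (21666/101983)²·0.5²/1811 = 0.0000062305
segment D: (17308/101983)²·0.3²/1046 = 0.0000024783
Sum = 0.0000271322 → 0.0000271.

0.0000271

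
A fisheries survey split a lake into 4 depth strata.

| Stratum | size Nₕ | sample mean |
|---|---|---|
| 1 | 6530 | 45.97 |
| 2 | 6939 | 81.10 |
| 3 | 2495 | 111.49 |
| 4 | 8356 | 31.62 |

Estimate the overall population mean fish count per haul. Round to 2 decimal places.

57.78

x̄_st = (Σ Nₕx̄ₕ) / (Σ Nₕ) = (6530·45.97 + 6939·81.10 + 2495·111.49 + 8356·31.62) / 24320
= 1405321.27 / 24320 = 57.7846... → 57.78.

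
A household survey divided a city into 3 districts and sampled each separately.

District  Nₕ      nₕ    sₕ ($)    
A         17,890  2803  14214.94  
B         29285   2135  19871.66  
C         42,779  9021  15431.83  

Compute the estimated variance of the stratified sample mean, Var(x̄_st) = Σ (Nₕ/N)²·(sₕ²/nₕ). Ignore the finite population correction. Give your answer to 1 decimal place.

N = 89954. Term for each stratum: Wₕ²sₕ²/nₕ.
Var(x̄_st) = 2851.3248 + 19602.8814 + 5970.3594 = 28424.5656 → 28424.6.

28424.6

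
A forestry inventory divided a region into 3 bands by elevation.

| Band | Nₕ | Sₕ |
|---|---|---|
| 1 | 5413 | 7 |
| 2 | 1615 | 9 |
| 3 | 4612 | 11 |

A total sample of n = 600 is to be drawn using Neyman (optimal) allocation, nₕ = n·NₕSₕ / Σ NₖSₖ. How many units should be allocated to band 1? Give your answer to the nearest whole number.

220

Σ NₕSₕ = 5413·7 + 1615·9 + 4612·11 = 103158.
Share for 1: 37891/103158 = 0.36731.
n_1 = 600 × 0.36731 = 220.386... → 220.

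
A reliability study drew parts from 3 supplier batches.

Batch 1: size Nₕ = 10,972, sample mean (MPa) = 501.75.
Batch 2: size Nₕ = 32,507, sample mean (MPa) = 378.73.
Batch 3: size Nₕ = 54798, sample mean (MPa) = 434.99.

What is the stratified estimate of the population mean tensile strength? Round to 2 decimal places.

N = 10972 + 32507 + 54798 = 98277.
Overall mean = Σ (Nₕ/N)·x̄ₕ — weight by population share, not a simple average.
Σ Nₕx̄ₕ = 10972·501.75 + 32507·378.73 + 54798·434.99 = 5505201 + 12311376.11 + 23836582.02 = 41653159.13.
Divide by N: 41653159.13 / 98277 = 423.8343... → 423.83.

423.83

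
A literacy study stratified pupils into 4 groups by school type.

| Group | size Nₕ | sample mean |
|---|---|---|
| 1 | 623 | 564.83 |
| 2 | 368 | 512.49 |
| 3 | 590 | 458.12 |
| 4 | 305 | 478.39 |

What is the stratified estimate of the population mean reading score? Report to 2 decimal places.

507.26

N = 623 + 368 + 590 + 305 = 1886.
The stratified mean weights each stratum mean by its population share Nₕ/N.
Σ Nₕx̄ₕ = 623·564.83 + 368·512.49 + 590·458.12 + 305·478.39 = 351889.09 + 188596.32 + 270290.8 + 145908.95 = 956685.16.
Divide by N: 956685.16 / 1886 = 507.2562... → 507.26.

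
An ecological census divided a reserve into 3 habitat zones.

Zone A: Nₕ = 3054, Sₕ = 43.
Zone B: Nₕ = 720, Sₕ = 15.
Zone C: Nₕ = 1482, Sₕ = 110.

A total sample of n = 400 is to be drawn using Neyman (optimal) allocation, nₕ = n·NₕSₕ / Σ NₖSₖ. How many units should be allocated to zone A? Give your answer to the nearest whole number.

A: NₕSₕ = 3054·43 = 131322
B: NₕSₕ = 720·15 = 10800
C: NₕSₕ = 1482·110 = 163020
Σ NₕSₕ = 305142.
n_A = 400·131322/305142 = 172.145... → 172.

172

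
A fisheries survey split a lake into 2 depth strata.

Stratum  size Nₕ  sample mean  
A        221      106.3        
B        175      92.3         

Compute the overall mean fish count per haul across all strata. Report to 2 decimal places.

N = 396; weights Wₕ = Nₕ/N = (0.5581, 0.4419).
x̄_st = Σ Wₕ·x̄ₕ = 0.5581·106.3 + 0.4419·92.3 ≈ 100.1131...
→ 100.11.

100.11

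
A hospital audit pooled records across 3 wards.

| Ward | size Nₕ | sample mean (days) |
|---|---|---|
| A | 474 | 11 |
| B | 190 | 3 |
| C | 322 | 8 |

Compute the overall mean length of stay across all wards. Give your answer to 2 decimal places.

N = 986; weights Wₕ = Nₕ/N = (0.4807, 0.1927, 0.3266).
x̄_st = Σ Wₕ·x̄ₕ = 0.4807·11 + 0.1927·3 + 0.3266·8 ≈ 8.4787...
→ 8.48.

8.48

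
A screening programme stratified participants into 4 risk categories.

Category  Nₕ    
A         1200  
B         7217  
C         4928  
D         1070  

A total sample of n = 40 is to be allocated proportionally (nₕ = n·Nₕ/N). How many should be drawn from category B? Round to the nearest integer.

20

N = 1200 + 7217 + 4928 + 1070 = 14415.
n_B = 40·7217/14415 = 20.026... → 20.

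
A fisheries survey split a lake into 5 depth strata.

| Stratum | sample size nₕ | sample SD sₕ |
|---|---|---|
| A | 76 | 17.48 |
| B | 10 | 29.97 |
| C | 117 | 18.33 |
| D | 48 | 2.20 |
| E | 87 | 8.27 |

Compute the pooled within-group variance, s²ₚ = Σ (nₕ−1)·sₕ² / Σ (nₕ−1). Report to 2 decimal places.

A: (76−1)·17.48² = 75·305.5504 = 22916.28
B: (10−1)·29.97² = 9·898.2009 = 8083.8081
C: (117−1)·18.33² = 116·335.9889 = 38974.7124
D: (48−1)·2.20² = 47·4.84 = 227.48
E: (87−1)·8.27² = 86·68.3929 = 5881.7894
Numerator = 76084.0699; denominator = Σ(nₕ−1) = 333.
s²ₚ = 76084.0699/333 = 228.4807... → 228.48.

228.48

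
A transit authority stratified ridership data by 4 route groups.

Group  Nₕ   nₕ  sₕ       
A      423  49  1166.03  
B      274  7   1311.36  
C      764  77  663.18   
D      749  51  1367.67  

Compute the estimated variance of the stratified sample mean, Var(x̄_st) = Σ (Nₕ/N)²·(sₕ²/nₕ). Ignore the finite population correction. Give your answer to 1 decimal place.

N = 2210. Term for each stratum: Wₕ²sₕ²/nₕ.
Var(x̄_st) = 1016.5285 + 3776.2645 + 682.6126 + 4212.8069 = 9688.2124 → 9688.2.

9688.2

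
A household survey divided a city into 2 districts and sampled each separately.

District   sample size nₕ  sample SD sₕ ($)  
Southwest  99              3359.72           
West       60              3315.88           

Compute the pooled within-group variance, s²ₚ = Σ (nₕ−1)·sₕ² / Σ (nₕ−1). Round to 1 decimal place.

11177738.6

Degrees of freedom: 98 + 59 = 157.
Σ(nₕ−1)sₕ² = 98·11287718.4784 + 59·10995060.1744 = 1754904961.1728.
s²ₚ = 1754904961.1728 / 157 = 11177738.606... → 11177738.6.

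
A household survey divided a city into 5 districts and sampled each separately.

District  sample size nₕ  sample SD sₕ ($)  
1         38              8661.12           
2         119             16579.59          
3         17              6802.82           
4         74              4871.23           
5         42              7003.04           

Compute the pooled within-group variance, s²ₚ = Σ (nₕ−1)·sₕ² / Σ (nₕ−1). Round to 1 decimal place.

139281169.8

Degrees of freedom: 37 + 118 + 16 + 73 + 41 = 285.
Σ(nₕ−1)sₕ² = 37·75014999.6544 + 118·274882804.5681 + 16·46278359.9524 + 73·23728881.7129 + 41·49042569.2416 = 39695133389.4343.
s²ₚ = 39695133389.4343 / 285 = 139281169.787... → 139281169.8.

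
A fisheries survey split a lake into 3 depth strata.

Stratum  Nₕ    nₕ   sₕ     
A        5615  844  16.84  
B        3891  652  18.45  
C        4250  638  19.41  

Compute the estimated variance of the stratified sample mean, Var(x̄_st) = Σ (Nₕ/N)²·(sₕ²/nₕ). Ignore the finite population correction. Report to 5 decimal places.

N = 13756; Wₕ = Nₕ/N.
stratum A: (5615/13756)²·16.84²/844 = 0.05598310
stratum B: (3891/13756)²·18.45²/652 = 0.04177181
stratum C: (4250/13756)²·19.41²/638 = 0.05636687
Sum = 0.15412177 → 0.15412.

0.15412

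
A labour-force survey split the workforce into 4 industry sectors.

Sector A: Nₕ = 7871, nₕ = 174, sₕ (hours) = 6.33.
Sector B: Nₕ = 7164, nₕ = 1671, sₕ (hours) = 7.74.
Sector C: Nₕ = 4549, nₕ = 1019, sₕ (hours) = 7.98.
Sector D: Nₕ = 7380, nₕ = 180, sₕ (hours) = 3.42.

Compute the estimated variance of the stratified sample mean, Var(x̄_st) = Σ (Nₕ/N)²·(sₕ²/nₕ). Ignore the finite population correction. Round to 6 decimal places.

N = 26964. Term for each stratum: Wₕ²sₕ²/nₕ.
Var(x̄_st) = 0.019622275 + 0.002530743 + 0.001778668 + 0.004867700 = 0.028799385 → 0.028799.

0.028799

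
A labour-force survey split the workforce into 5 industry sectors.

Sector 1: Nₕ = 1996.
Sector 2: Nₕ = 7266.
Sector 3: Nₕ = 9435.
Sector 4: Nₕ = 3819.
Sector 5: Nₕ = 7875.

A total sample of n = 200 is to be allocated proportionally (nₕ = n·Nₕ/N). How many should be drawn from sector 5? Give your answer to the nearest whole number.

52

Share of sector 5 = 7875/30391 = 0.25912.
Allocate 200 × 0.25912 = 51.825... → 52.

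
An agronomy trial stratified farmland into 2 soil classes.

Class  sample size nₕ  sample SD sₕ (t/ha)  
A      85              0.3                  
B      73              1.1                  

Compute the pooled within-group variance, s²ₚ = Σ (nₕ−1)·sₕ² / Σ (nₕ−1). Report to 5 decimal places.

A: (85−1)·0.3² = 84·0.09 = 7.56
B: (73−1)·1.1² = 72·1.21 = 87.12
Numerator = 94.68; denominator = Σ(nₕ−1) = 156.
s²ₚ = 94.68/156 = 0.6069231... → 0.60692.

0.60692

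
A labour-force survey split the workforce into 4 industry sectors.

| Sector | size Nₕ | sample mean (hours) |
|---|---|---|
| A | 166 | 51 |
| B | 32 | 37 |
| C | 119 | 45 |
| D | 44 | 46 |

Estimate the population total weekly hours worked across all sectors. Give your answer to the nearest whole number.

Estimate total by summing Nₕ·x̄ₕ over strata.
166·51 + 32·37 + 119·45 + 44·46 = 8466 + 1184 + 5355 + 2024 = 17029.

17029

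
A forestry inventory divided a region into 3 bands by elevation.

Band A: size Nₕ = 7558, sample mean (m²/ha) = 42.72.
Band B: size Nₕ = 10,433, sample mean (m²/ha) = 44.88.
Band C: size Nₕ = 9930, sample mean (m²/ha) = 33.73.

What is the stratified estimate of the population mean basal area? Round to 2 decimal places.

40.33

N = 27921; weights Wₕ = Nₕ/N = (0.2707, 0.3737, 0.3556).
x̄_st = Σ Wₕ·x̄ₕ = 0.2707·42.72 + 0.3737·44.88 + 0.3556·33.73 ≈ 40.3298...
→ 40.33.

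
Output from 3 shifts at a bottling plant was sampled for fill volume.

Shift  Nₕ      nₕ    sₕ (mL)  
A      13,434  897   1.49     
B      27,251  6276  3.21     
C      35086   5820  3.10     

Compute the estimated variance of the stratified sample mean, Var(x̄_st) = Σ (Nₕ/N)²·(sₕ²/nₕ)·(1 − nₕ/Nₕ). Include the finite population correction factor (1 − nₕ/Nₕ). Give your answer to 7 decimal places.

0.0005314

N = 75771; Wₕ = Nₕ/N.
shift A: (13434/75771)²·1.49²/897·(1 − 897/13434) = 0.0000726061
shift B: (27251/75771)²·3.21²/6276·(1 − 6276/27251) = 0.0001634577
shift C: (35086/75771)²·3.10²/5820·(1 − 5820/35086) = 0.0002953191
Sum = 0.0005313830 → 0.0005314.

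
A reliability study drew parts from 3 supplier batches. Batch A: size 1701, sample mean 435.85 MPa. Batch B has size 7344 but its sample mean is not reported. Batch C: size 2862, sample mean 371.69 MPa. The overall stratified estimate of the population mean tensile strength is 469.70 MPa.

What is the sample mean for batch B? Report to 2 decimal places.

515.74

Σ Nₕx̄ₕ = N·μ, so 7344·x̄_B = 11907·469.70 − (1701·435.85 + 2862·371.69).
= 5592717.9 − 1805157.63 = 3787560.27.
x̄_B = 3787560.27 / 7344 = 515.7353... → 515.74.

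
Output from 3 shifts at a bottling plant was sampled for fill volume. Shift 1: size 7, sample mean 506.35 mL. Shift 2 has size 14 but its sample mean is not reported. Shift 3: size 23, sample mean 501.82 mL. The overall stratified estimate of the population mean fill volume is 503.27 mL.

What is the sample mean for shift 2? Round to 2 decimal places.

504.11

Σ Nₕx̄ₕ = N·μ, so 14·x̄_2 = 44·503.27 − (7·506.35 + 23·501.82).
= 22143.88 − 15086.31 = 7057.57.
x̄_2 = 7057.57 / 14 = 504.1121... → 504.11.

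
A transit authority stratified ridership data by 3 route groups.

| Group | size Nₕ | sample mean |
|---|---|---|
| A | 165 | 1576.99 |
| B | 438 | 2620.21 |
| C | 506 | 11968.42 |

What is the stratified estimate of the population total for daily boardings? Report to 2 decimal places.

7463875.85

Population total = Σ Nₕ·x̄ₕ (each stratum's size times its mean).
165·1576.99 + 438·2620.21 + 506·11968.42 = 260203.35 + 1147651.98 + 6056020.52 = 7463875.85.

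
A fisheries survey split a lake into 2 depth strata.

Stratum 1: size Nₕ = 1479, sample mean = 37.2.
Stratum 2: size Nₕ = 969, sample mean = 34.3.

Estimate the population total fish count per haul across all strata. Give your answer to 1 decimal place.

Estimate total by summing Nₕ·x̄ₕ over strata.
1479·37.2 + 969·34.3 = 55018.8 + 33236.7 = 88255.5.

88255.5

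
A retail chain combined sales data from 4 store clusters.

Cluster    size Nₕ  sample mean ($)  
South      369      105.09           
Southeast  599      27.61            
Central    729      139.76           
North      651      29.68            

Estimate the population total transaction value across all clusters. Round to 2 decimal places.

Population total = Σ Nₕ·x̄ₕ (each stratum's size times its mean).
369·105.09 + 599·27.61 + 729·139.76 + 651·29.68 = 38778.21 + 16538.39 + 101885.04 + 19321.68 = 176523.32.

176523.32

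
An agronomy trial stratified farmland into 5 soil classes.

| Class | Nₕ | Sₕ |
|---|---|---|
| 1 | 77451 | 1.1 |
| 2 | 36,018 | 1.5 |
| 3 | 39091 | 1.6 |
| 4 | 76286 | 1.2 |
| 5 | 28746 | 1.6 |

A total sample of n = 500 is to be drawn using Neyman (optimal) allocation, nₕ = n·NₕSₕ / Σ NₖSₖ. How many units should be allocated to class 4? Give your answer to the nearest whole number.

135

Σ NₕSₕ = 77451·1.1 + 36018·1.5 + 39091·1.6 + 76286·1.2 + 28746·1.6 = 339305.5.
Share for 4: 91543.2/339305.5 = 0.26980.
n_4 = 500 × 0.26980 = 134.898... → 135.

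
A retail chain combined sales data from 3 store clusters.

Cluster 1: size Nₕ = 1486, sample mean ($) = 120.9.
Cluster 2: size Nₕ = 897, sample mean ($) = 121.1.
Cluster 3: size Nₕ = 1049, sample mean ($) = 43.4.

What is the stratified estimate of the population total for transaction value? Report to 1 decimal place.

333810.7

Population total = Σ Nₕ·x̄ₕ (each stratum's size times its mean).
1486·120.9 + 897·121.1 + 1049·43.4 = 179657.4 + 108626.7 + 45526.6 = 333810.7.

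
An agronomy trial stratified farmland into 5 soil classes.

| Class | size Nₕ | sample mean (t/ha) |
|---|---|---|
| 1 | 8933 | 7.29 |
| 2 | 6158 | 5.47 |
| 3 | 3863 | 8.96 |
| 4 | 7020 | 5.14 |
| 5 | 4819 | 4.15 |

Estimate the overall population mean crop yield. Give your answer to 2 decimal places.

N = 30793; weights Wₕ = Nₕ/N = (0.2901, 0.2000, 0.1255, 0.2280, 0.1565).
x̄_st = Σ Wₕ·x̄ₕ = 0.2901·7.29 + 0.2000·5.47 + 0.1255·8.96 + 0.2280·5.14 + 0.1565·4.15 ≈ 6.1540...
→ 6.15.

6.15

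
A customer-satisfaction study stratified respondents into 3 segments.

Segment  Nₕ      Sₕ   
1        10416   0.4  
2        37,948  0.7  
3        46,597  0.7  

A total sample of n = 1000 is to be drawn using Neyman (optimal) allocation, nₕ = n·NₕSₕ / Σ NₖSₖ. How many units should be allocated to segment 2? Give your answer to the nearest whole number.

Σ NₕSₕ = 10416·0.4 + 37948·0.7 + 46597·0.7 = 63347.9.
Share for 2: 26563.6/63347.9 = 0.41933.
n_2 = 1000 × 0.41933 = 419.329... → 419.

419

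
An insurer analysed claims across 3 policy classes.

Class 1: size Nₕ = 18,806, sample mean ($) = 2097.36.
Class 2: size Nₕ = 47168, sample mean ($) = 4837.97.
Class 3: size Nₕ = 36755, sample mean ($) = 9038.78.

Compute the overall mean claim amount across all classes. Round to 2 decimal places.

x̄_st = (Σ Nₕx̄ₕ) / (Σ Nₕ) = (18806·2097.36 + 47168·4837.97 + 36755·9038.78) / 102729
= 599860680.02 / 102729 = 5839.2536... → 5839.25.

5839.25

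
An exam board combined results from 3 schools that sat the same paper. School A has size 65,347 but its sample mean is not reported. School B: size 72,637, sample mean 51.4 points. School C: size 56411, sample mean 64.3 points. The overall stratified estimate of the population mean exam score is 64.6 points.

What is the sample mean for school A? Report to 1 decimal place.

79.5

Σ Nₕx̄ₕ = N·μ, so 65347·x̄_A = 194395·64.6 − (72637·51.4 + 56411·64.3).
= 12557917 − 7360769.1 = 5197147.9.
x̄_A = 5197147.9 / 65347 = 79.532... → 79.5.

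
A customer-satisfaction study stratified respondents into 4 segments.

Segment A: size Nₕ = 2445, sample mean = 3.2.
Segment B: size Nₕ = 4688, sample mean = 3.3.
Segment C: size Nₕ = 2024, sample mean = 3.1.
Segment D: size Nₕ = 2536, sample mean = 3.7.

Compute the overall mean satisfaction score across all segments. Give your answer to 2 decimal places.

x̄_st = (Σ Nₕx̄ₕ) / (Σ Nₕ) = (2445·3.2 + 4688·3.3 + 2024·3.1 + 2536·3.7) / 11693
= 38952 / 11693 = 3.3312... → 3.33.

3.33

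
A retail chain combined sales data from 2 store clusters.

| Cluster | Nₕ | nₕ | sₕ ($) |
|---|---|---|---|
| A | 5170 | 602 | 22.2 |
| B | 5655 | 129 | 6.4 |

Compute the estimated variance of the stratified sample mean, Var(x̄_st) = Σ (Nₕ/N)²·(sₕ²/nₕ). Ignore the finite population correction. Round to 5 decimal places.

N = 10825; Wₕ = Nₕ/N.
cluster A: (5170/10825)²·22.2²/602 = 0.18673887
cluster B: (5655/10825)²·6.4²/129 = 0.08665221
Sum = 0.27339108 → 0.27339.

0.27339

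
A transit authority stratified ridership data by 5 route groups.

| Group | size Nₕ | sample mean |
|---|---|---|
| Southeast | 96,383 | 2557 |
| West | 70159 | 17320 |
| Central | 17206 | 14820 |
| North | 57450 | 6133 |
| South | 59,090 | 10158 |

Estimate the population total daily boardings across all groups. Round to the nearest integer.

Population total = Σ Nₕ·x̄ₕ (each stratum's size times its mean).
96383·2557 + 70159·17320 + 17206·14820 + 57450·6133 + 59090·10158 = 246451331 + 1215153880 + 254992920 + 352340850 + 600236220 = 2669175201.

2669175201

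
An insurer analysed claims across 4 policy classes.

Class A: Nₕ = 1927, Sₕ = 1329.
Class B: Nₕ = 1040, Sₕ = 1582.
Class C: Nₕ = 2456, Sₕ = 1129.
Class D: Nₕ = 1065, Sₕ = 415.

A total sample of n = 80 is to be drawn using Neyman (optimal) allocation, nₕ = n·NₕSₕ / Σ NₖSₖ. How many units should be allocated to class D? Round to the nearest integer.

A: NₕSₕ = 1927·1329 = 2560983
B: NₕSₕ = 1040·1582 = 1645280
C: NₕSₕ = 2456·1129 = 2772824
D: NₕSₕ = 1065·415 = 441975
Σ NₕSₕ = 7421062.
n_D = 80·441975/7421062 = 4.765... → 5.

5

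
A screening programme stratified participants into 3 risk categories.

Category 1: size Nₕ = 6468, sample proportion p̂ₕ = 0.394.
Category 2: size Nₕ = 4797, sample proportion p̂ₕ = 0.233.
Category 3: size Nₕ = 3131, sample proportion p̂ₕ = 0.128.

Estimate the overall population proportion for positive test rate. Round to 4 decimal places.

0.2825

N = 6468 + 4797 + 3131 = 14396.
Overall proportion = Σ (Nₕ/N)·p̂ₕ.
Σ Nₕp̂ₕ = 2548.392 + 1117.701 + 400.768 = 4066.861.
4066.861 / 14396 = 0.282499... → 0.2825.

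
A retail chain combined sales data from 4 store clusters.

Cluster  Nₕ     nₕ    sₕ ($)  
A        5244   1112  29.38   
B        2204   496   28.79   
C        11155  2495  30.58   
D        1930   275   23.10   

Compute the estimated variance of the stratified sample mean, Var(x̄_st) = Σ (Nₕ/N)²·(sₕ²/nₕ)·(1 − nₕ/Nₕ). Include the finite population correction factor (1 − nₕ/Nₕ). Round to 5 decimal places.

N = 20533. Term for each stratum: Wₕ²sₕ²/nₕ·(1−nₕ/Nₕ).
Var(x̄_st) = 0.03989486 + 0.01492094 + 0.08587902 + 0.01470083 = 0.15539565 → 0.15540.

0.15540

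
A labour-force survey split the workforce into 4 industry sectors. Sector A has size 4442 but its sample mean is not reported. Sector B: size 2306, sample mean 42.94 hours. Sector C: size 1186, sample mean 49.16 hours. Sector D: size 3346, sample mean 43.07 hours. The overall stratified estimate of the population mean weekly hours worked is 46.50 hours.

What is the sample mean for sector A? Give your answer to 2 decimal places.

50.22

N = 4442 + 2306 + 1186 + 3346 = 11280.
Overall total = μ·N = 46.50·11280 = 524520.
Subtract the known strata: 2306·42.94 + 1186·49.16 + 3346·43.07 = 301435.62.
Remaining total for sector A: 524520 − 301435.62 = 223084.38.
Divide by its size: 223084.38 / 4442 = 50.2216... → 50.22.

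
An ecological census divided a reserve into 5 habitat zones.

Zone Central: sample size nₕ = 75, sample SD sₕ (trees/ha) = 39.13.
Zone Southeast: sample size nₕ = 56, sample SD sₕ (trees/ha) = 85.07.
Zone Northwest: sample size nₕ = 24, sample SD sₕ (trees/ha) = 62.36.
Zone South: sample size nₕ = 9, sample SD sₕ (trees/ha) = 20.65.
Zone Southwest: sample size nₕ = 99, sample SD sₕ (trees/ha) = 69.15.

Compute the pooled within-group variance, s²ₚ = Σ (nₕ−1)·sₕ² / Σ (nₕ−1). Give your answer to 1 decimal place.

4158.1

Degrees of freedom: 74 + 55 + 23 + 8 + 98 = 258.
Σ(nₕ−1)sₕ² = 74·1531.1569 + 55·7236.9049 + 23·3888.7696 + 8·426.4225 + 98·4781.7225 = 1072797.2659.
s²ₚ = 1072797.2659 / 258 = 4158.129... → 4158.1.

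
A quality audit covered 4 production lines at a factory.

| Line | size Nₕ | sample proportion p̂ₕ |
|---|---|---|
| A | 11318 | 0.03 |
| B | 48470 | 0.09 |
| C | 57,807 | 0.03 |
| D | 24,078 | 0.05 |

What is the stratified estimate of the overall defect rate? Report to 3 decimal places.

0.054

Wₕ = Nₕ/N with N = 141673: 0.0799, 0.3421, 0.4080, 0.1700.
p̂_st = 0.0799·0.03 + 0.3421·0.09 + 0.4080·0.03 + 0.1700·0.05 ≈ 0.05393... → 0.054.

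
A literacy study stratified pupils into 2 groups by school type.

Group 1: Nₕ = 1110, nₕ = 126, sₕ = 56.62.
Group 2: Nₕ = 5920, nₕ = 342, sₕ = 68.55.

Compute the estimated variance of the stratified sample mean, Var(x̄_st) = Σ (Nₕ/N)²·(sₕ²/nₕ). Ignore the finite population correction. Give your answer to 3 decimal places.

N = 7030. Term for each stratum: Wₕ²sₕ²/nₕ.
Var(x̄_st) = 0.634314 + 9.743648 = 10.377962 → 10.378.

10.378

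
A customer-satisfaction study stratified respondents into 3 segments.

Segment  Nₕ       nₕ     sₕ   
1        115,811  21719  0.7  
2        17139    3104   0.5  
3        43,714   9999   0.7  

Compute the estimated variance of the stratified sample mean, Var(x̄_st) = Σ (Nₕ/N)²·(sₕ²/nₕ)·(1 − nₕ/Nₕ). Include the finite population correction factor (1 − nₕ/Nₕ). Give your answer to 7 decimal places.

N = 176664; Wₕ = Nₕ/N.
segment 1: (115811/176664)²·0.7²/21719·(1 − 21719/115811) = 0.0000078770
segment 2: (17139/176664)²·0.5²/3104·(1 − 3104/17139) = 0.0000006208
segment 3: (43714/176664)²·0.7²/9999·(1 − 9999/43714) = 0.0000023141
Sum = 0.0000108119 → 0.0000108.

0.0000108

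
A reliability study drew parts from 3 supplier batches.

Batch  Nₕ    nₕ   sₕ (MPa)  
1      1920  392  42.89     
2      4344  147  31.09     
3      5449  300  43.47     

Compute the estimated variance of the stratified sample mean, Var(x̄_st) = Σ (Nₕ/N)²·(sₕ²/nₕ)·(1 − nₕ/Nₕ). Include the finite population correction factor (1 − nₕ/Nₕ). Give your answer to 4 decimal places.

2.2623

N = 11713; Wₕ = Nₕ/N.
batch 1: (1920/11713)²·42.89²/392·(1 − 392/1920) = 0.1003493
batch 2: (4344/11713)²·31.09²/147·(1 − 147/4344) = 0.8738092
batch 3: (5449/11713)²·43.47²/300·(1 − 300/5449) = 1.2881352
Sum = 2.2622937 → 2.2623.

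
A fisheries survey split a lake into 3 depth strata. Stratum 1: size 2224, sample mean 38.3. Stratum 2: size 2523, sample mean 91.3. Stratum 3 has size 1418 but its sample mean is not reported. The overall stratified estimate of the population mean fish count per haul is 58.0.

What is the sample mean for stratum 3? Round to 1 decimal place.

N = 2224 + 2523 + 1418 = 6165.
Overall total = μ·N = 58.0·6165 = 357570.
Subtract the known strata: 2224·38.3 + 2523·91.3 = 315529.1.
Remaining total for stratum 3: 357570 − 315529.1 = 42040.9.
Divide by its size: 42040.9 / 1418 = 29.648... → 29.6.

29.6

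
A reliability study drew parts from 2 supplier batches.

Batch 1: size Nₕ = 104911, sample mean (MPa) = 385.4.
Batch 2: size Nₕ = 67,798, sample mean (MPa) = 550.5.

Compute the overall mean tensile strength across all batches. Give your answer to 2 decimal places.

450.21

N = 104911 + 67798 = 172709.
Overall mean = Σ (Nₕ/N)·x̄ₕ — weight by population share, not a simple average.
Σ Nₕx̄ₕ = 104911·385.4 + 67798·550.5 = 40432699.4 + 37322799 = 77755498.4.
Divide by N: 77755498.4 / 172709 = 450.2110... → 450.21.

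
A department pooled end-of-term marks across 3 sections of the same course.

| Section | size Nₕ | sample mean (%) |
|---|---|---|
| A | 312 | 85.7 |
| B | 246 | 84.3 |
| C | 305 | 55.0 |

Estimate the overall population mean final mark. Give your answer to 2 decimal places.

74.45

N = 863; weights Wₕ = Nₕ/N = (0.3615, 0.2851, 0.3534).
x̄_st = Σ Wₕ·x̄ₕ = 0.3615·85.7 + 0.2851·84.3 + 0.3534·55.0 ≈ 74.4510...
→ 74.45.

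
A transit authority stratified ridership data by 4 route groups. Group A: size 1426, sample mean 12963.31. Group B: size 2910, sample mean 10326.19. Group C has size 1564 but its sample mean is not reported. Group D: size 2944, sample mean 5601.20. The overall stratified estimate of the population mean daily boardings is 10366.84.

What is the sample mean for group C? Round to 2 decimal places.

17045.72

N = 1426 + 2910 + 1564 + 2944 = 8844.
Overall total = μ·N = 10366.84·8844 = 91684332.96.
Subtract the known strata: 1426·12963.31 + 2910·10326.19 + 2944·5601.20 = 65024825.76.
Remaining total for group C: 91684332.96 − 65024825.76 = 26659507.2.
Divide by its size: 26659507.2 / 1564 = 17045.7207... → 17045.72.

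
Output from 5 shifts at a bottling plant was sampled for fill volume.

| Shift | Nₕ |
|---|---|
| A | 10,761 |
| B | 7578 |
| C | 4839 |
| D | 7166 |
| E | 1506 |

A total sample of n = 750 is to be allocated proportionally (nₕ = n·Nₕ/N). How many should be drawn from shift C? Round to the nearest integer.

N = 10761 + 7578 + 4839 + 7166 + 1506 = 31850.
n_C = 750·4839/31850 = 113.948... → 114.

114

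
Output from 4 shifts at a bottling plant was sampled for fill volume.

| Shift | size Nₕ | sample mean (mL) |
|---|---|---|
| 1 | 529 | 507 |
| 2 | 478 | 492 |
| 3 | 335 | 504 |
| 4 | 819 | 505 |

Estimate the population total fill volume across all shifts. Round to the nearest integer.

1: 529·507 = 268203
2: 478·492 = 235176
3: 335·504 = 168840
4: 819·505 = 413595
τ̂ = Σ Nₕx̄ₕ = 1085814.

1085814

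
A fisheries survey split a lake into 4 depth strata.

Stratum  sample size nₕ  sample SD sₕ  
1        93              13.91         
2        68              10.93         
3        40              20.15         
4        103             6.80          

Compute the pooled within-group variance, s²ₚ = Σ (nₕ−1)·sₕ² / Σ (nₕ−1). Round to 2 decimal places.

1: (93−1)·13.91² = 92·193.4881 = 17800.9052
2: (68−1)·10.93² = 67·119.4649 = 8004.1483
3: (40−1)·20.15² = 39·406.0225 = 15834.8775
4: (103−1)·6.80² = 102·46.24 = 4716.48
Numerator = 46356.411; denominator = Σ(nₕ−1) = 300.
s²ₚ = 46356.411/300 = 154.5214... → 154.52.

154.52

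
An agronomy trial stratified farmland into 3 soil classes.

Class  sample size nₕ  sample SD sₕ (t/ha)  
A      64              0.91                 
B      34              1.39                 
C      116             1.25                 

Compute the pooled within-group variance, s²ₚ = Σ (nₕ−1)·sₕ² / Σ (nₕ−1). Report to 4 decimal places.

1.4010

A: (64−1)·0.91² = 63·0.8281 = 52.1703
B: (34−1)·1.39² = 33·1.9321 = 63.7593
C: (116−1)·1.25² = 115·1.5625 = 179.6875
Numerator = 295.6171; denominator = Σ(nₕ−1) = 211.
s²ₚ = 295.6171/211 = 1.401029... → 1.4010.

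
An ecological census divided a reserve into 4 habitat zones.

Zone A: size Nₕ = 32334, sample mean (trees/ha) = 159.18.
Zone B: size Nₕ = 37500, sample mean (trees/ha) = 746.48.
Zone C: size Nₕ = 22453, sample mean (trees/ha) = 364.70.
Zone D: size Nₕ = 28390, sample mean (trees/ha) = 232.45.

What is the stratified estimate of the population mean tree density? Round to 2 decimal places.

x̄_st = (Σ Nₕx̄ₕ) / (Σ Nₕ) = (32334·159.18 + 37500·746.48 + 22453·364.70 + 28390·232.45) / 120677
= 47927790.72 / 120677 = 397.1576... → 397.16.

397.16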